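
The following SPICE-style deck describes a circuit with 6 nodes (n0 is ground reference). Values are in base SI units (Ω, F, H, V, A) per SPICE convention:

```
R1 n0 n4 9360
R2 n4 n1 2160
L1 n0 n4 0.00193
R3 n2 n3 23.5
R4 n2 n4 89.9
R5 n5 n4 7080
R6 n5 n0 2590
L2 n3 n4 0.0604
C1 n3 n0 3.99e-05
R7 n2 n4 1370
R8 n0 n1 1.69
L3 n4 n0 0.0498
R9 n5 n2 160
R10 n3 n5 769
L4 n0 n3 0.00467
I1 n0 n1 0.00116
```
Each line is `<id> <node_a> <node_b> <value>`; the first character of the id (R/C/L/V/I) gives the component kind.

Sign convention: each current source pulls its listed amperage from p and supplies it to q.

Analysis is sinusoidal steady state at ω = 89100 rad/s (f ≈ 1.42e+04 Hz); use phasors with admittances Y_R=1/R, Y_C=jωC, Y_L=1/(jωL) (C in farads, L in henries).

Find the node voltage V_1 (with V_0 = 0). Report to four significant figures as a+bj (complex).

Element admittances at ω=89100 rad/s:
  Y(R1) = 0.0001068+0.000j S between n0,n4
  Y(R2) = 0.0004630+0.000j S between n4,n1
  Y(L1) = 0.000-0.005815j S between n0,n4
  Y(R3) = 0.04255+0.000j S between n2,n3
  Y(R4) = 0.01112+0.000j S between n2,n4
  Y(R5) = 0.0001412+0.000j S between n5,n4
  Y(R6) = 0.0003861+0.000j S between n5,n0
  Y(L2) = 0.000-0.0001858j S between n3,n4
  Y(C1) = 0.000+3.555j S between n3,n0
  Y(R7) = 0.0007299+0.000j S between n2,n4
  Y(R8) = 0.5917+0.000j S between n0,n1
  Y(L3) = 0.000-0.0002254j S between n4,n0
  Y(R9) = 0.006250+0.000j S between n5,n2
  Y(R10) = 0.001300+0.000j S between n3,n5
  Y(L4) = 0.000-0.002403j S between n0,n3
  I1: injects 0.00116 A into n1 (from n0)
Assemble and solve the 5×5 MNA system:
  V(n1)=0.001959+3.176e-08j  V(n2)=1.412e-05+8.570e-06j  V(n3)=1.041e-07-1.744e-07j  V(n4)=6.550e-05+4.063e-05j  V(n5)=1.209e-05+7.313e-06j

0.001959+3.176e-08j V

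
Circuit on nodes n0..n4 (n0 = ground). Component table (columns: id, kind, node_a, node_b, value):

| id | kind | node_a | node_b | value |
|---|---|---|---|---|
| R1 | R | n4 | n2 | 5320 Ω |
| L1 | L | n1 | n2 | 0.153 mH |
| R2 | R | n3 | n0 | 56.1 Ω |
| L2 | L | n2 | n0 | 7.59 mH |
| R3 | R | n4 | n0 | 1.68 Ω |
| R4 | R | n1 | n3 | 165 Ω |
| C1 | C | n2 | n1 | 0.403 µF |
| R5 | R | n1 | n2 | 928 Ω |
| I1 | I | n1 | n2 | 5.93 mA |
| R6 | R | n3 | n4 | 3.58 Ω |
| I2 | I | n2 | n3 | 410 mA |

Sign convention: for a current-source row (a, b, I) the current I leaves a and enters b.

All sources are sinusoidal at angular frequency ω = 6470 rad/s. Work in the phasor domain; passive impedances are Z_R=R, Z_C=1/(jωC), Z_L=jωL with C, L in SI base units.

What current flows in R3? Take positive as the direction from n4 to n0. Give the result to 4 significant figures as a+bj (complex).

Apply KCL at each of the 4 non-ground nodes and solve the resulting linear system.
Node n1: branches {L1, R4, C1, R5, I1} → V_1 = -5.443-17.90j
Node n2: branches {R1, L1, L2, C1, R5, I1, I2} → V_2 = -5.339-17.94j
Node n3: branches {R2, R4, R6, I2} → V_3 = 1.760-0.5119j
Node n4: branches {R1, R3, R6} → V_4 = 0.5609-0.1673j

0.3339-0.09959j A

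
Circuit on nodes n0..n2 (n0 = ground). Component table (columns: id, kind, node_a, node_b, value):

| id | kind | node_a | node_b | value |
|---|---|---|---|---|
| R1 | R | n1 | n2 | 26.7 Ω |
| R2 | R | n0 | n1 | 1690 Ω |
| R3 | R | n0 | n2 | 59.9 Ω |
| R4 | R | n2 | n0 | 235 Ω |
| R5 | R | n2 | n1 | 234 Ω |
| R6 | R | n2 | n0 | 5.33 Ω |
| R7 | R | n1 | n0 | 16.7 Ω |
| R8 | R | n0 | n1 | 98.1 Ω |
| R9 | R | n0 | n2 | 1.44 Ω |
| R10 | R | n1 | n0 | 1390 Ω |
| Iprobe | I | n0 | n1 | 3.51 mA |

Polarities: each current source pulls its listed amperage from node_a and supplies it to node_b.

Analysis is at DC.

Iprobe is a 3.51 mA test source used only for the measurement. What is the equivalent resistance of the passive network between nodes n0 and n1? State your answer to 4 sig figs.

R_eq = 8.987 Ω

MNA unknowns: 2 node voltages V₁..V_2
R1: Y=0.03745 on G[1,2]
R2: Y=0.0005917 on G[0,1]
R3: Y=0.01669 on G[0,2]
R4: Y=0.004255 on G[2,0]
R5: Y=0.004274 on G[2,1]
R6: Y=0.1876 on G[2,0]
R7: Y=0.05988 on G[1,0]
R8: Y=0.01019 on G[0,1]
R9: Y=0.6944 on G[0,2]
R10: Y=0.0007194 on G[1,0]
Iprobe: z[0]−=0.00351, z[1]+=0.00351
solve → V1=0.03155, V2=0.001393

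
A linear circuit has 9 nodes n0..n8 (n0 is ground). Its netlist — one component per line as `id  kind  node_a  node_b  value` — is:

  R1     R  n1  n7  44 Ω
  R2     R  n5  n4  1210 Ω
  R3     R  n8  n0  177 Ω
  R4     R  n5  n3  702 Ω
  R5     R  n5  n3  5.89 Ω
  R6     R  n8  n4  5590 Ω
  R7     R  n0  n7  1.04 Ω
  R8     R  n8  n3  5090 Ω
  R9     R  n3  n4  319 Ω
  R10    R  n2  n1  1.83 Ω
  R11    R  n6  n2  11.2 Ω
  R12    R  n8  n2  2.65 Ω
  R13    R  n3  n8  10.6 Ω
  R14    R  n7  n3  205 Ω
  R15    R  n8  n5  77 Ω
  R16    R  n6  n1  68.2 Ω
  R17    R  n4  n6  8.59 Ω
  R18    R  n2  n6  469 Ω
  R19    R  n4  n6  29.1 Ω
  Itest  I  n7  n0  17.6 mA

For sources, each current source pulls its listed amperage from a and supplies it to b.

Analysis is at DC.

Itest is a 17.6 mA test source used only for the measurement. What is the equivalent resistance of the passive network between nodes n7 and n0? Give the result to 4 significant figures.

R_eq = 1.035 Ω

Element admittances at DC:
  Y(R1) = 0.02273 S between n1,n7
  Y(R2) = 0.0008264 S between n5,n4
  Y(R3) = 0.005650 S between n8,n0
  Y(R4) = 0.001425 S between n5,n3
  Y(R5) = 0.1698 S between n5,n3
  Y(R6) = 0.0001789 S between n8,n4
  Y(R7) = 0.9615 S between n0,n7
  Y(R8) = 0.0001965 S between n8,n3
  Y(R9) = 0.003135 S between n3,n4
  Y(R10) = 0.5464 S between n2,n1
  Y(R11) = 0.08929 S between n6,n2
  Y(R12) = 0.3774 S between n8,n2
  Y(R13) = 0.09434 S between n3,n8
  Y(R14) = 0.004878 S between n7,n3
  Y(R15) = 0.01299 S between n8,n5
  Y(R16) = 0.01466 S between n6,n1
  Y(R17) = 0.1164 S between n4,n6
  Y(R18) = 0.002132 S between n2,n6
  Y(R19) = 0.03436 S between n4,n6
  Itest: injects 0.0176 A into n0 (from n7)
Assemble and solve the 8×8 MNA system:
  V(n1)=-0.01520  V(n2)=-0.01507  V(n3)=-0.01504  V(n4)=-0.01509  V(n5)=-0.01503  V(n6)=-0.01509  V(n7)=-0.01822  V(n8)=-0.01489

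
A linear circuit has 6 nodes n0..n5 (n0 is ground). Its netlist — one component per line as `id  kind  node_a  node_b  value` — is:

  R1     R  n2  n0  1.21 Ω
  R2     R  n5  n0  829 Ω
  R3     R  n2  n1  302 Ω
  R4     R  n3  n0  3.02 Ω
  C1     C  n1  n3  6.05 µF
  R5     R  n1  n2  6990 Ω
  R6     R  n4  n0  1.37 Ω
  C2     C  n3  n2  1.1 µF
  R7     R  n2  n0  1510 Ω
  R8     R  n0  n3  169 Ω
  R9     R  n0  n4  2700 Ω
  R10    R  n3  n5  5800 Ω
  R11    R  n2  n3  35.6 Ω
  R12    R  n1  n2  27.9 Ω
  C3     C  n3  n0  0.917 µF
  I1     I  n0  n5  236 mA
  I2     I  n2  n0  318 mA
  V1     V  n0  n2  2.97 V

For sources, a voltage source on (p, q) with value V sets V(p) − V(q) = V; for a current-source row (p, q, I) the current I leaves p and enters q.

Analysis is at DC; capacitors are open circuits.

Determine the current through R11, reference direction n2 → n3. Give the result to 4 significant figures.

Element admittances at DC:
  Y(R1) = 0.8264 S between n2,n0
  Y(R2) = 0.001206 S between n5,n0
  Y(R3) = 0.003311 S between n2,n1
  Y(R4) = 0.3311 S between n3,n0
  Y(C1) = 0.000 S between n1,n3
  Y(R5) = 0.0001431 S between n1,n2
  Y(R6) = 0.7299 S between n4,n0
  Y(C2) = 0.000 S between n3,n2
  Y(R7) = 0.0006623 S between n2,n0
  Y(R8) = 0.005917 S between n0,n3
  Y(R9) = 0.0003704 S between n0,n4
  Y(R10) = 0.0001724 S between n3,n5
  Y(R11) = 0.02809 S between n2,n3
  Y(R12) = 0.03584 S between n1,n2
  Y(C3) = 0.000 S between n3,n0
  I1: injects 0.236 A into n5 (from n0)
  I2: injects 0.318 A into n0 (from n2)
  V1: constraint V(n0)−V(n2) = 2.97
Assemble and solve the 6×6 MNA system:
  V(n1)=-2.970  V(n2)=-2.970  V(n3)=-0.1476  V(n4)=0.000  V(n5)=171.2
  i(V1)=-2.218

-0.07928 A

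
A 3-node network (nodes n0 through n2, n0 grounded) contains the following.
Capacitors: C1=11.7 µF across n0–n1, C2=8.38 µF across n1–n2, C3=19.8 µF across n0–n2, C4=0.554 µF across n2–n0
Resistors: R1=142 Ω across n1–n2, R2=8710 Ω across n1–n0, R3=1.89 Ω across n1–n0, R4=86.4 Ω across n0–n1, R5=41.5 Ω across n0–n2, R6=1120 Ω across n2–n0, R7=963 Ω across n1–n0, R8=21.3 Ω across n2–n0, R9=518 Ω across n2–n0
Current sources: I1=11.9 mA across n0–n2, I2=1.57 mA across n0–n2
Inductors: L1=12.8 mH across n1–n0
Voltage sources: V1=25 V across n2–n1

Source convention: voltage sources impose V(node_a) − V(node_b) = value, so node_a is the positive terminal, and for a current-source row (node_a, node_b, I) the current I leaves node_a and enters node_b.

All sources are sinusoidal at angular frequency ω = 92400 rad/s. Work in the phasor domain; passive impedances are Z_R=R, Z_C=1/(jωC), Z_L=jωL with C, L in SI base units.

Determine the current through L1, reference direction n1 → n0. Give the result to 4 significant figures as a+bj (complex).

-0.002174+0.01297j A

Element admittances at ω=92400 rad/s:
  Y(C1) = 0.000+1.081j S between n0,n1
  Y(C2) = 0.000+0.7743j S between n1,n2
  Y(R1) = 0.007042+0.000j S between n1,n2
  I1: injects 0.0119 A into n2 (from n0)
  Y(R2) = 0.0001148+0.000j S between n1,n0
  Y(C3) = 0.000+1.830j S between n0,n2
  Y(R3) = 0.5291+0.000j S between n1,n0
  Y(R4) = 0.01157+0.000j S between n0,n1
  Y(R5) = 0.02410+0.000j S between n0,n2
  Y(R6) = 0.0008929+0.000j S between n2,n0
  Y(R7) = 0.001038+0.000j S between n1,n0
  Y(C4) = 0.000+0.05119j S between n2,n0
  I2: injects 0.00157 A into n2 (from n0)
  Y(R8) = 0.04695+0.000j S between n2,n0
  Y(R9) = 0.001931+0.000j S between n2,n0
  Y(L1) = 0.000-0.0008455j S between n1,n0
  V1: constraint V(n2)−V(n1) = 25
Assemble and solve the 3×3 MNA system:
  V(n1)=-15.34-2.572j  V(n2)=9.655-2.572j
  i(V1)=-5.712-37.33j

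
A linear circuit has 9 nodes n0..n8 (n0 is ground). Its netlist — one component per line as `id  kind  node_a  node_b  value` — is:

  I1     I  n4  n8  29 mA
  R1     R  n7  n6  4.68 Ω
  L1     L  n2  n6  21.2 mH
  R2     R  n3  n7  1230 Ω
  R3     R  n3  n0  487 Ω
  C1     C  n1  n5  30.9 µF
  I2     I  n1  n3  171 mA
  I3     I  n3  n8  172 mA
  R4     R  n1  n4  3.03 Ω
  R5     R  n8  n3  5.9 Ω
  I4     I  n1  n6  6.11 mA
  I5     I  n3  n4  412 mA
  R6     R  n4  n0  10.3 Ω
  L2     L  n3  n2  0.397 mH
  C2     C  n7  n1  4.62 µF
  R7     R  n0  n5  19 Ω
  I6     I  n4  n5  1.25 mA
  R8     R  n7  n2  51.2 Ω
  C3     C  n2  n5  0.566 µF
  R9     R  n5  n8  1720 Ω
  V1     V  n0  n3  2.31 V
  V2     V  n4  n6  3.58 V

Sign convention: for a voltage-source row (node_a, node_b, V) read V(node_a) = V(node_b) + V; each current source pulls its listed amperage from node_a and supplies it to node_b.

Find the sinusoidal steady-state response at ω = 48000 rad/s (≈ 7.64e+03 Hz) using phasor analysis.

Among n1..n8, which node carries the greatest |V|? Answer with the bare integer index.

MNA unknowns: 8 node voltages V₁..V_8 plus 2 source currents (V1, V2)
I1: z[4]−=0.029, z[8]+=0.029
R1: Y=0.2137+0.000j on G[7,6]
L1: Y=0.000-0.0009827j on G[2,6]
R2: Y=0.0008130+0.000j on G[3,7]
R3: Y=0.002053+0.000j on G[3,0]
C1: Y=0.000+1.483j on G[1,5]
I2: z[1]−=0.171, z[3]+=0.171
I3: z[3]−=0.172, z[8]+=0.172
R4: Y=0.3300+0.000j on G[1,4]
R5: Y=0.1695+0.000j on G[8,3]
I4: z[1]−=0.00611, z[6]+=0.00611
I5: z[3]−=0.412, z[4]+=0.412
R6: Y=0.09709+0.000j on G[4,0]
L2: Y=0.000-0.05248j on G[3,2]
C2: Y=0.000+0.2218j on G[7,1]
R7: Y=0.05263+0.000j on G[0,5]
I6: z[4]−=0.00125, z[5]+=0.00125
R8: Y=0.01953+0.000j on G[7,2]
C3: Y=0.000+0.02717j on G[2,5]
R9: Y=0.0005814+0.000j on G[5,8]
V1: row V0−V3=2.31, i_V1 at 0,3
V2: row V4−V6=3.58, i_V2 at 4,6
solve → V1=-0.4161-0.6800j, V2=-3.151+2.192j, V3=-2.310+0.000j, V4=1.224-0.1075j, V5=-0.4426-0.6443j, V6=-2.356-0.1075j, V7=-1.091+0.7243j, V8=-1.122-0.002203j
aux → i_V1=0.09084-0.04435j, i_V2=-0.2786-0.1785j

2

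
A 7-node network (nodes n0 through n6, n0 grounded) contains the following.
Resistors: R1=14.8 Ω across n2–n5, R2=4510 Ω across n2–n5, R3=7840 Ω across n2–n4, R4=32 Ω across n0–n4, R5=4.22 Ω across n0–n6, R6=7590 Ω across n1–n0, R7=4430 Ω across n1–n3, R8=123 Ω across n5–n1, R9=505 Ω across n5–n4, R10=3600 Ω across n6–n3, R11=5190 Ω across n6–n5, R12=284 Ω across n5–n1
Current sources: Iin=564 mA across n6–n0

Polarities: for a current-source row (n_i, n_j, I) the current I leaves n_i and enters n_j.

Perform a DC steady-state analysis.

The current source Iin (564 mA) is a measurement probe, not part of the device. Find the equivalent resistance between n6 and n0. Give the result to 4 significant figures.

R_eq = 4.215 Ω

Apply KCL at each of the 6 non-ground nodes and solve the resulting linear system.
Node n1: branches {R6, R7, R8, R12} → V_1 = -0.3275
Node n2: branches {R1, R2, R3} → V_2 = -0.3087
Node n3: branches {R7, R10} → V_3 = -1.458
Node n4: branches {R3, R4, R9} → V_4 = -0.01954
Node n5: branches {R1, R2, R8, R9, R11, R12} → V_5 = -0.3093
Node n6: branches {R5, R10, R11, Iin} → V_6 = -2.377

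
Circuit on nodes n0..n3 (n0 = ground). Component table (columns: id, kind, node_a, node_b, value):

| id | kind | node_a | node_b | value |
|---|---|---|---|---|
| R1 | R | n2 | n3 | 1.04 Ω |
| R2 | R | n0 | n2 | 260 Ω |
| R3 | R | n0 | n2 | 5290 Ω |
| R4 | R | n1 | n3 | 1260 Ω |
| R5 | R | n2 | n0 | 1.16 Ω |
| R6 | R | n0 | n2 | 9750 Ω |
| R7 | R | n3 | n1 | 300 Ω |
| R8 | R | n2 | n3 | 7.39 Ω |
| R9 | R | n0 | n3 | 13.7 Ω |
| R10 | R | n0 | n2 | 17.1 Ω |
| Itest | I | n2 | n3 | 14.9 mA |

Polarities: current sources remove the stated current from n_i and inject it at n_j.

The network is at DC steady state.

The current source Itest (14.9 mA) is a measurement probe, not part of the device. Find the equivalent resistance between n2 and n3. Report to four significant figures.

R_eq = 0.8587 Ω

Apply KCL at each of the 3 non-ground nodes and solve the resulting linear system.
Node n1: branches {R4, R7} → V_1 = 0.01186
Node n2: branches {R1, R2, R3, R5, R6, R8, R10, Itest} → V_2 = -0.0009361
Node n3: branches {R1, R4, R7, R8, R9, Itest} → V_3 = 0.01186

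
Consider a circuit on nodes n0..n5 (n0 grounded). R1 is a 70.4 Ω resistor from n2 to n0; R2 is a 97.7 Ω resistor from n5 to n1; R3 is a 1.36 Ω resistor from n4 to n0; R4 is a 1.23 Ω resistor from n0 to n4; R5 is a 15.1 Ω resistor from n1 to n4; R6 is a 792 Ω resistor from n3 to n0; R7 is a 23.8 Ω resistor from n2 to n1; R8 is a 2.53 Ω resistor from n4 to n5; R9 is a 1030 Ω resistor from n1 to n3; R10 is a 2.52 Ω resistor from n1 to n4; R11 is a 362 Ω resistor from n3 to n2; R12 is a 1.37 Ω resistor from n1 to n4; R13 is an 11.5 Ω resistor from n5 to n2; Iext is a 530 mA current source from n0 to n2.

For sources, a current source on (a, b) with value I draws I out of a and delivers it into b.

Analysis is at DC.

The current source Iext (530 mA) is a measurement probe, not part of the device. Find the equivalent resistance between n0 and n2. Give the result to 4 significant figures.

Apply KCL at each of the 5 non-ground nodes and solve the resulting linear system.
Node n1: branches {R2, R5, R7, R9, R10, R12} → V_1 = 0.4464
Node n2: branches {R1, R7, R11, R13, Iext} → V_2 = 4.422
Node n3: branches {R6, R9, R11} → V_3 = 2.532
Node n4: branches {R3, R4, R5, R8, R10, R12} → V_4 = 0.2997
Node n5: branches {R2, R8, R13} → V_5 = 1.031

R_eq = 8.344 Ω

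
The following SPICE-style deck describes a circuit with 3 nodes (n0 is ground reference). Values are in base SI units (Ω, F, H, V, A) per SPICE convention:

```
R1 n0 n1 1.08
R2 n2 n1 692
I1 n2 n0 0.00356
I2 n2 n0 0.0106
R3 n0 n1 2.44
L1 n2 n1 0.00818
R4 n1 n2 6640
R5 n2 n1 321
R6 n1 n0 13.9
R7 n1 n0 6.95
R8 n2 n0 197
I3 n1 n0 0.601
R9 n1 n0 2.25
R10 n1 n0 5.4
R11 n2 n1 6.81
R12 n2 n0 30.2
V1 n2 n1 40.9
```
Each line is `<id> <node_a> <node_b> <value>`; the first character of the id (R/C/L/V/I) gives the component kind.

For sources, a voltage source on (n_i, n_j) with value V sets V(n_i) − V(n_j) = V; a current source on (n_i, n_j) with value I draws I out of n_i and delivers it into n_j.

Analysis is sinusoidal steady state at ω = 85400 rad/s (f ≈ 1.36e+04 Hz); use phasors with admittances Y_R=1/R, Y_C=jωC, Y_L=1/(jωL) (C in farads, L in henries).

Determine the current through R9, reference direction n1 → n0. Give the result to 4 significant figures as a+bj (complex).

-0.4360+0.000j A

MNA unknowns: 2 node voltages V₁..V_2 plus 1 source current (V1)
R1: Y=0.9259+0.000j on G[0,1]
R2: Y=0.001445+0.000j on G[2,1]
I1: z[2]−=0.00356, z[0]+=0.00356
I2: z[2]−=0.0106, z[0]+=0.0106
R3: Y=0.4098+0.000j on G[0,1]
L1: Y=0.000-0.001431j on G[2,1]
R4: Y=0.0001506+0.000j on G[1,2]
R5: Y=0.003115+0.000j on G[2,1]
R6: Y=0.07194+0.000j on G[1,0]
R7: Y=0.1439+0.000j on G[1,0]
R8: Y=0.005076+0.000j on G[2,0]
I3: z[1]−=0.601, z[0]+=0.601
R9: Y=0.4444+0.000j on G[1,0]
R10: Y=0.1852+0.000j on G[1,0]
R11: Y=0.1468+0.000j on G[2,1]
R12: Y=0.03311+0.000j on G[2,0]
V1: row V2−V1=40.9, i_V1 at 2,1
solve → V1=-0.9809+0.000j, V2=39.92+0.000j
aux → i_V1=-7.737+0.05855j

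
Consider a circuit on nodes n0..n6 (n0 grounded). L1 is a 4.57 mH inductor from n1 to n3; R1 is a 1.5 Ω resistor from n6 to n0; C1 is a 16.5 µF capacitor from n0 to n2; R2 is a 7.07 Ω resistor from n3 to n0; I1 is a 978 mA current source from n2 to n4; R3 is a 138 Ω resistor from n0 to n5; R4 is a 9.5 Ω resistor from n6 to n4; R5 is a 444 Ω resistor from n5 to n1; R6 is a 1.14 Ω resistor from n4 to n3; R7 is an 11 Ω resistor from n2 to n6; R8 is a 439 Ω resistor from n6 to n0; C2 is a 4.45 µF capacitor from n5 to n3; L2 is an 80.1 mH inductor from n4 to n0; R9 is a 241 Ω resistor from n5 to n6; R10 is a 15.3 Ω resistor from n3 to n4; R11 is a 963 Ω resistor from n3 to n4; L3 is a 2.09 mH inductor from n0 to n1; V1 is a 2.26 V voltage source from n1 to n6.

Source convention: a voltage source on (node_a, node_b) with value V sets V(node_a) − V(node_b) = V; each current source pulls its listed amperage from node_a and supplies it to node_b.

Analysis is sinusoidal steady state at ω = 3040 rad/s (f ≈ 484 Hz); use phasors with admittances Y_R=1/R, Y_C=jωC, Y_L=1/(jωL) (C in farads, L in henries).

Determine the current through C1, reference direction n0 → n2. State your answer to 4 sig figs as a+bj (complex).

0.2726+0.4163j A

Element admittances at ω=3040 rad/s:
  Y(L1) = 0.000-0.07198j S between n1,n3
  Y(R1) = 0.6667+0.000j S between n6,n0
  Y(C1) = 0.000+0.05016j S between n0,n2
  Y(R2) = 0.1414+0.000j S between n3,n0
  I1: injects 0.978 A into n4 (from n2)
  Y(R3) = 0.007246+0.000j S between n0,n5
  Y(R4) = 0.1053+0.000j S between n6,n4
  Y(R5) = 0.002252+0.000j S between n5,n1
  Y(R6) = 0.8772+0.000j S between n4,n3
  Y(R7) = 0.09091+0.000j S between n2,n6
  Y(R8) = 0.002278+0.000j S between n6,n0
  Y(C2) = 0.000+0.01353j S between n5,n3
  Y(L2) = 0.000-0.004107j S between n4,n0
  Y(R9) = 0.004149+0.000j S between n5,n6
  Y(R10) = 0.06536+0.000j S between n3,n4
  Y(R11) = 0.001038+0.000j S between n3,n4
  Y(L3) = 0.000-0.1574j S between n0,n1
  V1: constraint V(n1)−V(n6) = 2.26
Assemble and solve the 7×7 MNA system:
  V(n1)=1.720+0.8542j  V(n2)=-8.300+5.434j  V(n3)=3.425+0.8167j  V(n4)=3.956+0.8360j  V(n5)=1.550+2.259j  V(n6)=-0.5397+0.8542j
  i(V1)=-0.1375+0.1512j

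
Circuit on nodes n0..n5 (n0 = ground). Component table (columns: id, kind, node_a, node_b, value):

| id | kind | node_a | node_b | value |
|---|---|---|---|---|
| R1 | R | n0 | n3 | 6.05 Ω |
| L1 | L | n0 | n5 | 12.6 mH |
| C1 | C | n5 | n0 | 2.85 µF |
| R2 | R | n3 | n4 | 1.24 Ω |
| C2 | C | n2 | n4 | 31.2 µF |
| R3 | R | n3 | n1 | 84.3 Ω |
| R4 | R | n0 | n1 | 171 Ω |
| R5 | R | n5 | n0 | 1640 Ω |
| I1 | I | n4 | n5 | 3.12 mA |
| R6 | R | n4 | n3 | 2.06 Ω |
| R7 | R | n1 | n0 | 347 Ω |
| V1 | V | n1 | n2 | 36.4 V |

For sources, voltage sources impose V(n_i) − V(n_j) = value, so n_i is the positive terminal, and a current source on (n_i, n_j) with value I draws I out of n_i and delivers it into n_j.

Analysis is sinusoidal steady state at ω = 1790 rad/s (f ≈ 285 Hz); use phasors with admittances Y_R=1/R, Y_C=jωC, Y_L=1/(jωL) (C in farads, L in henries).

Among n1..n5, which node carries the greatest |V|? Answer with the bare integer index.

Apply KCL at each of the 5 non-ground nodes and solve the resulting linear system.
Node n1: branches {R3, R4, R7, V1} → V_1 = 30.21+10.74j
Node n2: branches {C2, V1} → V_2 = -6.193+10.74j
Node n3: branches {R1, R2, R3, R6} → V_3 = -1.614-0.5671j
Node n4: branches {R2, C2, I1, R6} → V_4 = -2.113-0.7435j
Node n5: branches {L1, C1, R5, I1} → V_5 = 0.001235+0.07950j
Source currents: i(V1)=-0.6412-0.2278j

1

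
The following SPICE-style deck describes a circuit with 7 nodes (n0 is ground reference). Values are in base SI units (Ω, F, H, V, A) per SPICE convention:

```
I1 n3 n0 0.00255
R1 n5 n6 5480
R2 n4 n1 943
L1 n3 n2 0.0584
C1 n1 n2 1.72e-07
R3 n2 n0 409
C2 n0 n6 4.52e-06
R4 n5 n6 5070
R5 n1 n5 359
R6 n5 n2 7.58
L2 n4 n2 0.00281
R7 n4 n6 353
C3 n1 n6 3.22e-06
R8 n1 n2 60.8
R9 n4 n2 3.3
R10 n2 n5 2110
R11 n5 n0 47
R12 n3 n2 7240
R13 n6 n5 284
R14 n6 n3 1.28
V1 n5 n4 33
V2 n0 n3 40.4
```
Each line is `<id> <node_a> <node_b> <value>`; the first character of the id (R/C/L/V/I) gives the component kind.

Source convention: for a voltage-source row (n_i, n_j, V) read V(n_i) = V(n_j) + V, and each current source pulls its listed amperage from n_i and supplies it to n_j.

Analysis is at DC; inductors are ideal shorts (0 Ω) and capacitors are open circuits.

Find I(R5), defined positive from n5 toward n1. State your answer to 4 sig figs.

Element admittances at DC:
  I1: injects 0.00255 A into n0 (from n3)
  Y(R1) = 0.0001825 S between n5,n6
  Y(R2) = 0.001060 S between n4,n1
  L1: short n3↔n2 (DC inductor)
  Y(C1) = 0.000 S between n1,n2
  Y(R3) = 0.002445 S between n2,n0
  Y(C2) = 0.000 S between n0,n6
  Y(R4) = 0.0001972 S between n5,n6
  Y(R5) = 0.002786 S between n1,n5
  Y(R6) = 0.1319 S between n5,n2
  L2: short n4↔n2 (DC inductor)
  Y(R7) = 0.002833 S between n4,n6
  Y(C3) = 0.000 S between n1,n6
  Y(R8) = 0.01645 S between n1,n2
  Y(R9) = 0.3030 S between n4,n2
  Y(R10) = 0.0004739 S between n2,n5
  Y(R11) = 0.02128 S between n5,n0
  Y(R12) = 0.0001381 S between n3,n2
  Y(R13) = 0.003521 S between n6,n5
  Y(R14) = 0.7812 S between n6,n3
  V1: constraint V(n5)−V(n4) = 33
  V2: constraint V(n0)−V(n3) = 40.4
Assemble and solve the 10×10 MNA system:
  V(n1)=-35.87  V(n2)=-40.40  V(n3)=-40.40  V(n4)=-40.40  V(n5)=-7.400  V(n6)=-40.24
  i(L1)=-0.1286  i(L2)=-4.414  i(V1)=-4.419  i(V2)=-0.2537

0.07930 A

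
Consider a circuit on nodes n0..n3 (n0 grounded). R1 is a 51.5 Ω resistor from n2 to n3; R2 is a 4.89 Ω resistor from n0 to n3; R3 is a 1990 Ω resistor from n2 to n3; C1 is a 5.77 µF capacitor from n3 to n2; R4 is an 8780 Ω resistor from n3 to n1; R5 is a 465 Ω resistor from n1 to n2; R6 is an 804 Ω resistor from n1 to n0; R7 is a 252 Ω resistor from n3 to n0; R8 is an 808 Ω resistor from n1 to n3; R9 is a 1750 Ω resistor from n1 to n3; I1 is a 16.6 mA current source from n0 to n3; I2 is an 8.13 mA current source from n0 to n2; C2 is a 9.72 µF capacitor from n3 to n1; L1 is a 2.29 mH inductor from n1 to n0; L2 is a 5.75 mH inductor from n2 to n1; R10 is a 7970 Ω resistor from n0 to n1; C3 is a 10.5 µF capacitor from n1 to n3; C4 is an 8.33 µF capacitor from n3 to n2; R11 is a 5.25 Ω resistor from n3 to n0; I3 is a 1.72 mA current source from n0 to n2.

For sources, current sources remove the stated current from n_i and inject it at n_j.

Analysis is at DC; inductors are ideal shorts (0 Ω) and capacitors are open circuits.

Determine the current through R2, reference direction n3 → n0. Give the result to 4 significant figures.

Element admittances at DC:
  Y(R1) = 0.01942 S between n2,n3
  Y(R2) = 0.2045 S between n0,n3
  Y(R3) = 0.0005025 S between n2,n3
  Y(C1) = 0.000 S between n3,n2
  Y(R4) = 0.0001139 S between n3,n1
  Y(R5) = 0.002151 S between n1,n2
  Y(R6) = 0.001244 S between n1,n0
  Y(R7) = 0.003968 S between n3,n0
  Y(R8) = 0.001238 S between n1,n3
  Y(R9) = 0.0005714 S between n1,n3
  I1: injects 0.0166 A into n3 (from n0)
  I2: injects 0.00813 A into n2 (from n0)
  Y(C2) = 0.000 S between n3,n1
  L1: short n1↔n0 (DC inductor)
  L2: short n2↔n1 (DC inductor)
  Y(R10) = 0.0001255 S between n0,n1
  Y(C3) = 0.000 S between n1,n3
  Y(C4) = 0.000 S between n3,n2
  Y(R11) = 0.1905 S between n3,n0
  I3: injects 0.00172 A into n2 (from n0)
Assemble and solve the 5×5 MNA system:
  V(n1)=0.000  V(n2)=0.000  V(n3)=0.03945
  i(L1)=0.01071  i(L2)=0.01064

0.008067 A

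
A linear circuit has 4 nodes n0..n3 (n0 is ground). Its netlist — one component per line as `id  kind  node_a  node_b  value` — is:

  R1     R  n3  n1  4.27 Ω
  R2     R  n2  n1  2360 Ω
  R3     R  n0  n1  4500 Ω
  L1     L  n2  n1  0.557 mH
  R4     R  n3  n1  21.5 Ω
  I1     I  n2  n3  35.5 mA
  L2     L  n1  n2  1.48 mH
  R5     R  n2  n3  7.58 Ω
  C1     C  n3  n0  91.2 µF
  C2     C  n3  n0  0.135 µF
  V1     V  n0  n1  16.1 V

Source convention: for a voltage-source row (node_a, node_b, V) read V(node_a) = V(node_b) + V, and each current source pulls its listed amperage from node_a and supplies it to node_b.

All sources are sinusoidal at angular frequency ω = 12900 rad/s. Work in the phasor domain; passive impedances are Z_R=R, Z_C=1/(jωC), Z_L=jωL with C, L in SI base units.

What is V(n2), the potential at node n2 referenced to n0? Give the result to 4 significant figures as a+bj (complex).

MNA unknowns: 3 node voltages V₁..V_3 plus 1 source current (V1)
R1: Y=0.2342+0.000j on G[3,1]
R2: Y=0.0004237+0.000j on G[2,1]
R3: Y=0.0002222+0.000j on G[0,1]
L1: Y=0.000-0.1392j on G[2,1]
R4: Y=0.04651+0.000j on G[3,1]
I1: z[2]−=0.0355, z[3]+=0.0355
L2: Y=0.000-0.05238j on G[1,2]
R5: Y=0.1319+0.000j on G[2,3]
C1: Y=0.000+1.176j on G[3,0]
C2: Y=0.000+0.001741j on G[3,0]
V1: row V0−V1=16.1, i_V1 at 0,1
solve → V1=-16.10+0.000j, V2=-13.61+8.633j, V3=-0.8017+5.049j
aux → i_V1=-5.953-0.9445j

-13.61+8.633j V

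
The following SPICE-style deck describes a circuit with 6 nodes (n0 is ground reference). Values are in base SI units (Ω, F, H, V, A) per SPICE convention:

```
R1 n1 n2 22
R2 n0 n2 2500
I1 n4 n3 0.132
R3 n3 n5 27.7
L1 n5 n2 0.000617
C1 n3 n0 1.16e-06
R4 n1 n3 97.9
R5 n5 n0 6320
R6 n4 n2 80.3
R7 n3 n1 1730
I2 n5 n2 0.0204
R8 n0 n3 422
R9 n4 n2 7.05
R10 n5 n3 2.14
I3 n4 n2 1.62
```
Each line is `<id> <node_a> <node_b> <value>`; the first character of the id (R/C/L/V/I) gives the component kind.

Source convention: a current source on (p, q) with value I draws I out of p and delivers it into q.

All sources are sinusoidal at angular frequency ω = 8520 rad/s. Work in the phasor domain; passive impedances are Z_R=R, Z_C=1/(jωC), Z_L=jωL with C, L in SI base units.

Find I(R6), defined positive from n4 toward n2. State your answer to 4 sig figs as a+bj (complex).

Apply KCL at each of the 5 non-ground nodes and solve the resulting linear system.
Node n1: branches {R1, R4, R7} → V_1 = -0.2045-0.4631j
Node n2: branches {R1, R2, L1, R6, I2, R9, I3} → V_2 = -0.2590-0.5711j
Node n3: branches {I1, R3, C1, R4, R7, R8, R10} → V_3 = 0.02504-0.008191j
Node n4: branches {I1, R6, R9, I3} → V_4 = -11.61-0.5711j
Node n5: branches {R3, L1, R5, I2, R10} → V_5 = -0.2320+0.002015j

-0.1414+0.000j A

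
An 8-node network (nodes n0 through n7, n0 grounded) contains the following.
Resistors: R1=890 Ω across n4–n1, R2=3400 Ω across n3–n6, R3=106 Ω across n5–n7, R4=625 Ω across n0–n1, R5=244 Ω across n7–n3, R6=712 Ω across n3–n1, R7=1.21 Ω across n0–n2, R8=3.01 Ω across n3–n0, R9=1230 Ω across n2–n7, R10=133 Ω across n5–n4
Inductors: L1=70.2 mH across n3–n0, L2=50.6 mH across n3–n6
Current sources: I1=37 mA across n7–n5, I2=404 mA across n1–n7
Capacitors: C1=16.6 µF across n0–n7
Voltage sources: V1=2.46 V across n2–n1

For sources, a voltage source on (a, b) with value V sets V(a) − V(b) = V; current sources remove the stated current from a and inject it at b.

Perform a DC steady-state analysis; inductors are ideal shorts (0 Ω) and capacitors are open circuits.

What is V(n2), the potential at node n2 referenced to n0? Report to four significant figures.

Element admittances at DC:
  Y(R1) = 0.001124 S between n4,n1
  Y(R2) = 0.0002941 S between n3,n6
  Y(R3) = 0.009434 S between n5,n7
  Y(R4) = 0.001600 S between n0,n1
  Y(R5) = 0.004098 S between n7,n3
  Y(R6) = 0.001404 S between n3,n1
  L1: short n3↔n0 (DC inductor)
  Y(R7) = 0.8264 S between n0,n2
  I1: injects 0.037 A into n5 (from n7)
  L2: short n3↔n6 (DC inductor)
  I2: injects 0.404 A into n7 (from n1)
  Y(R8) = 0.3322 S between n3,n0
  Y(R9) = 0.0008130 S between n2,n7
  Y(C1) = 0.000 S between n0,n7
  Y(R10) = 0.007519 S between n5,n4
  V1: constraint V(n2)−V(n1) = 2.46
Assemble and solve the 10×10 MNA system:
  V(n1)=-2.790  V(n2)=-0.3301  V(n3)=0.000  V(n4)=56.59  V(n5)=65.47  V(n6)=0.000  V(n7)=68.62
  i(L1)=0.2773  i(L2)=0.000  i(V1)=0.3289

-0.3301 V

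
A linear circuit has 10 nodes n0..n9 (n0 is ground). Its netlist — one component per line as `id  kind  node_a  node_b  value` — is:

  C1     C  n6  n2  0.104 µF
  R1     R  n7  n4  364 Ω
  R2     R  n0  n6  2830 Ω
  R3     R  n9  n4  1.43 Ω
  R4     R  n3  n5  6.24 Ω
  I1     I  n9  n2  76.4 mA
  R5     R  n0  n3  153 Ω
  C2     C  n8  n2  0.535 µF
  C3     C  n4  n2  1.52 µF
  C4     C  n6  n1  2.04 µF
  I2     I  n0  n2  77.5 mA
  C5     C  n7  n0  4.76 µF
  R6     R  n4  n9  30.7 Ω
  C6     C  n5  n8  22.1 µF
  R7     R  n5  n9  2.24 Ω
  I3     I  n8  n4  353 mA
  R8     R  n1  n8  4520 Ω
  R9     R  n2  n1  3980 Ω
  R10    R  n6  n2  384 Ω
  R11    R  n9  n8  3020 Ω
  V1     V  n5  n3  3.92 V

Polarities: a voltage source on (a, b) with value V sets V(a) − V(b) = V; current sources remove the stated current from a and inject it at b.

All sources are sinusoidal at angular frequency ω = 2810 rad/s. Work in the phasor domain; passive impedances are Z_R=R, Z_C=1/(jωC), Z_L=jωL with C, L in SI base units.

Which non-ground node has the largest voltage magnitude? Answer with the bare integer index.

2

Element admittances at ω=2810 rad/s:
  Y(C1) = 0.000+0.0002922j S between n6,n2
  Y(R1) = 0.002747+0.000j S between n7,n4
  Y(R2) = 0.0003534+0.000j S between n0,n6
  Y(R3) = 0.6993+0.000j S between n9,n4
  Y(R4) = 0.1603+0.000j S between n3,n5
  I1: injects 0.0764 A into n2 (from n9)
  Y(R5) = 0.006536+0.000j S between n0,n3
  Y(C2) = 0.000+0.001503j S between n8,n2
  Y(C3) = 0.000+0.004271j S between n4,n2
  Y(C4) = 0.000+0.005732j S between n6,n1
  I2: injects 0.0775 A into n2 (from n0)
  Y(C5) = 0.000+0.01338j S between n7,n0
  Y(R6) = 0.03257+0.000j S between n4,n9
  Y(C6) = 0.000+0.06210j S between n5,n8
  Y(R7) = 0.4464+0.000j S between n5,n9
  I3: injects 0.353 A into n4 (from n8)
  Y(R8) = 0.0002212+0.000j S between n1,n8
  Y(R9) = 0.0002513+0.000j S between n2,n1
  Y(R10) = 0.002604+0.000j S between n6,n2
  Y(R11) = 0.0003311+0.000j S between n9,n8
  V1: constraint V(n5)−V(n3) = 3.92
Assemble and solve the 10×10 MNA system:
  V(n1)=12.99-19.84j  V(n2)=13.56-24.43j  V(n3)=6.463+0.07132j  V(n4)=11.75+0.07911j  V(n5)=10.38+0.07132j  V(n6)=12.23-19.91j  V(n7)=0.4912-2.313j  V(n8)=10.35+5.029j  V(n9)=11.17+0.07755j
  i(V1)=-0.5860+0.0004662j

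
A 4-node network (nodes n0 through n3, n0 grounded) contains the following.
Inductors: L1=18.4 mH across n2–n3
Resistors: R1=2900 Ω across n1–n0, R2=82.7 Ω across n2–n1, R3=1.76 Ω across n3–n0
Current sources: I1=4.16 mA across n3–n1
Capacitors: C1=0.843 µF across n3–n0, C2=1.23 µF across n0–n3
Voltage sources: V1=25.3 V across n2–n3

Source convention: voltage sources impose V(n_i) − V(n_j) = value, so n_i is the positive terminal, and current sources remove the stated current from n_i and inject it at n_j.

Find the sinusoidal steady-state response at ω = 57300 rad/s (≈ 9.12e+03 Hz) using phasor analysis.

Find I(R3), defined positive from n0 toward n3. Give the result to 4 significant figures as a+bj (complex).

0.008233-0.001720j A

MNA unknowns: 3 node voltages V₁..V_3 plus 1 source current (V1)
L1: Y=0.000-0.0009485j on G[2,3]
R1: Y=0.0003448+0.000j on G[1,0]
I1: z[3]−=0.00416, z[1]+=0.00416
R2: Y=0.01209+0.000j on G[2,1]
C1: Y=0.000+0.04830j on G[3,0]
C2: Y=0.000+0.07048j on G[0,3]
R3: Y=0.5682+0.000j on G[3,0]
V1: row V2−V3=25.3, i_V1 at 2,3
solve → V1=24.92+0.002944j, V2=25.29+0.003028j, V3=-0.01449+0.003028j
aux → i_V1=-0.004433+0.02400j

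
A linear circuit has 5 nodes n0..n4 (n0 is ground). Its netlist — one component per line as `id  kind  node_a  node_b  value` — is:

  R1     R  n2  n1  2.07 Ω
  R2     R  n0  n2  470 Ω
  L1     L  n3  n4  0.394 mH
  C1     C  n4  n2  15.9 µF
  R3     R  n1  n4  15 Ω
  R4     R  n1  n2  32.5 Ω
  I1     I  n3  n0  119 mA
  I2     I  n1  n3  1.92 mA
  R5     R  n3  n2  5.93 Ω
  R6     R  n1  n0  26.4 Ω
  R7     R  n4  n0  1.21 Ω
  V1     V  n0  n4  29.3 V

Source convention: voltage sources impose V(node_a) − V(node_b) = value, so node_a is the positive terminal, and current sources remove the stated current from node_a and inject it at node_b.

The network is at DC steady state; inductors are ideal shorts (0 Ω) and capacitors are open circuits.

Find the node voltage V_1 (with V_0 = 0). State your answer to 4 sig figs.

-24.34 V

MNA unknowns: 4 node voltages V₁..V_4 plus 2 source currents (L1, V1)
R1: Y=0.4831 on G[2,1]
R2: Y=0.002128 on G[0,2]
L1: row V3−V4=0, i_L1 at 3,4
C1: Y=0.000 on G[4,2]
R3: Y=0.06667 on G[1,4]
R4: Y=0.03077 on G[1,2]
I1: z[3]−=0.119, z[0]+=0.119
I2: z[1]−=0.00192, z[3]+=0.00192
R5: Y=0.1686 on G[3,2]
R6: Y=0.03788 on G[1,0]
R7: Y=0.8264 on G[4,0]
V1: row V0−V4=29.3, i_V1 at 0,4
solve → V1=-24.34, V2=-25.48, V3=-29.30, V4=-29.30
aux → i_L1=0.5263, i_V1=-25.07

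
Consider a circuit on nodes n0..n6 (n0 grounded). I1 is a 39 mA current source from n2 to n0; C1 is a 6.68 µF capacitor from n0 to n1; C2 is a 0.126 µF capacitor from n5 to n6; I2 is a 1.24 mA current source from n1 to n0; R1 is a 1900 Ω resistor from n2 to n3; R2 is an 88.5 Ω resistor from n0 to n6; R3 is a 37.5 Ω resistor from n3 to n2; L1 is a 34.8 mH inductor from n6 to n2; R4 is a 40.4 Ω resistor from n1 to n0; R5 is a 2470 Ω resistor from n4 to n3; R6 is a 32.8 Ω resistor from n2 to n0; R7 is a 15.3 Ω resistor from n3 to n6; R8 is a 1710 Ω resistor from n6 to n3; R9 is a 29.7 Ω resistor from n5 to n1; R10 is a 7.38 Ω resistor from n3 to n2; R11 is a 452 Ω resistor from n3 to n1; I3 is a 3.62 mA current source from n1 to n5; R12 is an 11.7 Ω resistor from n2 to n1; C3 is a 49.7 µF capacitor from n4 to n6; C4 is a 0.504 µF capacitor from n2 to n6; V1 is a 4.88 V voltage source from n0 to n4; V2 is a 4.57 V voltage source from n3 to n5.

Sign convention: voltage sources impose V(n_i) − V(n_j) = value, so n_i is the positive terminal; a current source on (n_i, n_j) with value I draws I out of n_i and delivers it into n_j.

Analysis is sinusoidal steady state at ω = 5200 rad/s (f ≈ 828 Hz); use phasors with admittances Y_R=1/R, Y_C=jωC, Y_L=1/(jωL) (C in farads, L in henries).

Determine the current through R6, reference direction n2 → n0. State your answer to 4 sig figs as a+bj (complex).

Apply KCL at each of the 6 non-ground nodes and solve the resulting linear system.
Node n1: branches {C1, I2, R4, R9, R11, I3, R12} → V_1 = -2.909+1.049j
Node n2: branches {I1, R1, R3, L1, R6, R10, R12, C4} → V_2 = -2.497+0.4996j
Node n3: branches {R1, R3, R5, R7, R8, R10, R11, V2} → V_3 = -2.487+0.2667j
Node n4: branches {R5, C3, V1} → V_4 = -4.880+0.000j
Node n5: branches {C2, R9, I3, V2} → V_5 = -7.057+0.2667j
Node n6: branches {C2, R2, L1, R7, R8, C3, C4} → V_6 = -4.616-0.7566j
Source currents: i(V1)=-0.1965-0.06838j, i(V2)=-0.1440-0.02795j

-0.07613+0.01523j A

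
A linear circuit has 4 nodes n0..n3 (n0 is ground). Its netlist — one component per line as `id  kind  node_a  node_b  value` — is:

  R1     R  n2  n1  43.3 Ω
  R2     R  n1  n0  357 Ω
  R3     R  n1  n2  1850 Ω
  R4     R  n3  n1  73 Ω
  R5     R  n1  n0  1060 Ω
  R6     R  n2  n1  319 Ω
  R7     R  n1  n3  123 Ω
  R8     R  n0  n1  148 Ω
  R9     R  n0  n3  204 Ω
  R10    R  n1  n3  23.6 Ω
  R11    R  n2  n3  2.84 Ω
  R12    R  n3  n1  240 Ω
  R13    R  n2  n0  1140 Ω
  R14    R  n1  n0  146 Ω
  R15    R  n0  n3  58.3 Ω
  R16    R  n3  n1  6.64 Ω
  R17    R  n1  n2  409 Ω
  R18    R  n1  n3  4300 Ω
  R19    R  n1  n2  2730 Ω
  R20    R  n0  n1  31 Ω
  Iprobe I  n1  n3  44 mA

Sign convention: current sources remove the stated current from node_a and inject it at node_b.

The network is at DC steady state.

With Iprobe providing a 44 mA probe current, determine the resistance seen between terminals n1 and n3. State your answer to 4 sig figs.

MNA unknowns: 3 node voltages V₁..V_3
R1: Y=0.02309 on G[2,1]
R2: Y=0.002801 on G[1,0]
R3: Y=0.0005405 on G[1,2]
R4: Y=0.01370 on G[3,1]
R5: Y=0.0009434 on G[1,0]
R6: Y=0.003135 on G[2,1]
R7: Y=0.008130 on G[1,3]
R8: Y=0.006757 on G[0,1]
R9: Y=0.004902 on G[0,3]
R10: Y=0.04237 on G[1,3]
R11: Y=0.3521 on G[2,3]
R12: Y=0.004167 on G[3,1]
R13: Y=0.0008772 on G[2,0]
R14: Y=0.006849 on G[1,0]
R15: Y=0.01715 on G[0,3]
R16: Y=0.1506 on G[3,1]
R17: Y=0.002445 on G[1,2]
R18: Y=0.0002326 on G[1,3]
R19: Y=0.0003663 on G[1,2]
R20: Y=0.03226 on G[0,1]
Iprobe: z[1]−=0.044, z[3]+=0.044
solve → V1=-0.05291, V2=0.1017, V3=0.1150

R_eq = 3.816 Ω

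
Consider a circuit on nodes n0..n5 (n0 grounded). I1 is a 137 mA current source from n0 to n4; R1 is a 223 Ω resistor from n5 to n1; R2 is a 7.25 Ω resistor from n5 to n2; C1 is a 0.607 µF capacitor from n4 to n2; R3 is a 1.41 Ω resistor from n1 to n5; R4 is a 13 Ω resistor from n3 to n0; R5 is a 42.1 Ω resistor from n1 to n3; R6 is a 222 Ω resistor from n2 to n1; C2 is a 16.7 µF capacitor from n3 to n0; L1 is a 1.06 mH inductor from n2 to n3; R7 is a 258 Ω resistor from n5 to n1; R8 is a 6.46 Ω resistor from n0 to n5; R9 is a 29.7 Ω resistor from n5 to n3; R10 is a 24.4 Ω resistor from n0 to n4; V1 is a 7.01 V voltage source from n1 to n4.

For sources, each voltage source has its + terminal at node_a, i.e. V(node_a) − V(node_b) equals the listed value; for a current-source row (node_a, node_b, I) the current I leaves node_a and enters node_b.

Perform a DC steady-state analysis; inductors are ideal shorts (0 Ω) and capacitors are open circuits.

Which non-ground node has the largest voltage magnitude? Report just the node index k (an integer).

MNA unknowns: 5 node voltages V₁..V_5 plus 2 source currents (L1, V1)
I1: z[0]−=0.137, z[4]+=0.137
R1: Y=0.004484 on G[5,1]
R2: Y=0.1379 on G[5,2]
C1: Y=0.000 on G[4,2]
R3: Y=0.7092 on G[1,5]
R4: Y=0.07692 on G[3,0]
R5: Y=0.02375 on G[1,3]
R6: Y=0.004505 on G[2,1]
C2: Y=0.000 on G[3,0]
L1: row V2−V3=0, i_L1 at 2,3
R7: Y=0.003876 on G[5,1]
R8: Y=0.1548 on G[0,5]
R9: Y=0.03367 on G[5,3]
R10: Y=0.04098 on G[0,4]
V1: row V1−V4=7.01, i_V1 at 1,4
solve → V1=2.044, V2=1.202, V3=1.202, V4=-4.966, V5=1.602
aux → i_L1=0.05900, i_V1=-0.3405

4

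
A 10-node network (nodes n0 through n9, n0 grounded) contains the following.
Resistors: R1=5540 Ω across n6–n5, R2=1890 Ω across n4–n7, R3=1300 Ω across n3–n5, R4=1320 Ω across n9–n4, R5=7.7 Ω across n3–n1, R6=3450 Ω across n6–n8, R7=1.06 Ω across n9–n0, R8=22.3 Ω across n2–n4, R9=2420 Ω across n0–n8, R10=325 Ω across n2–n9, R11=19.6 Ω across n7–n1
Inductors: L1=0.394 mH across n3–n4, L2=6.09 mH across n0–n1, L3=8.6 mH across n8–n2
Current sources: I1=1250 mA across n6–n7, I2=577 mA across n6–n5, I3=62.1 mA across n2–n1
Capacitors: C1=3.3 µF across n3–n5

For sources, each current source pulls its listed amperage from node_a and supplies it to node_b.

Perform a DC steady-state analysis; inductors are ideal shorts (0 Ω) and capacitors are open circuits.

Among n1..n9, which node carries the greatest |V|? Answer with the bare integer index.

MNA unknowns: 9 node voltages V₁..V_9 plus 3 source currents (L1, L2, L3)
R1: Y=0.0001805 on G[6,5]
R2: Y=0.0005291 on G[4,7]
L1: row V3−V4=0, i_L1 at 3,4
R3: Y=0.0007692 on G[3,5]
L2: row V0−V1=0, i_L2 at 0,1
L3: row V8−V2=0, i_L3 at 8,2
R4: Y=0.0007576 on G[9,4]
R5: Y=0.1299 on G[3,1]
R6: Y=0.0002899 on G[6,8]
R7: Y=0.9434 on G[9,0]
R8: Y=0.04484 on G[2,4]
R9: Y=0.0004132 on G[0,8]
I1: z[6]−=1.25, z[7]+=1.25
I2: z[6]−=0.577, z[5]+=0.577
R10: Y=0.003077 on G[2,9]
R11: Y=0.05102 on G[7,1]
C1: Y=0.000 on G[3,5]
I3: z[2]−=0.0621, z[1]+=0.0621
solve → V1=0.000, V2=-33.24, V3=-9.026, V4=-9.026, V5=-153.1, V6=-3963, V7=24.16, V8=-33.24, V9=-0.1152
aux → i_L1=1.061, i_L2=-0.1224, i_L3=-1.125

6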